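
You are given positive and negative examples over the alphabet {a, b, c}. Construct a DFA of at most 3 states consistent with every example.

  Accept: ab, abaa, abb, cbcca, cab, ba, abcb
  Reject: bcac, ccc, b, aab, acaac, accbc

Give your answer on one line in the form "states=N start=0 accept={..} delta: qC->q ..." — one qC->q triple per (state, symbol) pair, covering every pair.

states=3 start=0 accept={1} delta: 0a->1 0b->0 0c->0 1a->0 1b->1 1c->2 2a->0 2b->1 2c->0

Grow the machine one transition at a time. Run the examples from 0; the earliest place one falls off (shortest prefix, ties alphabetical) gets sent to the lowest-numbered state that keeps every Accept/Reject pair distinguishable — a pair clashes when both reach the same state with identical unread suffix — and to a fresh state only if none does.
a: 0a undefined. 0a->0: no, ab/b meet in 0 with "b" left. Open state 1: 0a->1.
b: 0b undefined. 0b->0: ok.
c: 0c undefined. 0c->0: ok.
aa: 1a undefined. 1a->0: ok.
ab: 1b undefined. 1b->0: no, ab/ccc meet in 0. 1b->1: ok.
ac: 1c undefined. 1c->0: no, abcb/bcac meet in 0. 1c->1: no, ab/bcac meet in 1. Open state 2: 1c->2.
aca: 2a undefined. 2a->0: ok.
acc: 2c undefined. 2c->0: ok.
abcb: 2b undefined. 2b->0: no, abcb/ccc meet in 0. 2b->1: ok.
All examples now run through 3 states with every (state, symbol) defined. Accept strings end in {1}, Reject strings end in {0,2}; accept={1}.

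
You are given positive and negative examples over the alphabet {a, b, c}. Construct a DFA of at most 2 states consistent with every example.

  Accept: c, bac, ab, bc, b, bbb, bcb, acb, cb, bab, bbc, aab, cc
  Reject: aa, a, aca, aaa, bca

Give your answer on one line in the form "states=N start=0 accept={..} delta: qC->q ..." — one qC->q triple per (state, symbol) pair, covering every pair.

State merging on the prefix tree: take the shortest (then alphabetical) example prefix whose next move is undefined and point that move at state 0, else 1, else 2, ...; a target is out if some Accept/Reject pair would then sit in one state with the same input left (inseparable). If every existing state is out, open a new one.
a: 0a undefined. 0a->0: ok.
b: 0b undefined. 0b->0: no, ab/aa meet in 0. Open state 1: 0b->1.
c: 0c undefined. 0c->0: no, c/aa meet in 0. 0c->1: ok.
ba: 1a undefined. 1a->0: ok.
bb: 1b undefined. 1b->0: no, acb/aa meet in 0. 1b->1: ok.
bc: 1c undefined. 1c->0: no, bc/aa meet in 0. 1c->1: ok.
All examples now run through 2 states with every (state, symbol) defined. Accept strings end in {1}, Reject strings end in {0}; accept={1}.

states=2 start=0 accept={1} delta: 0a->0 0b->1 0c->1 1a->0 1b->1 1c->1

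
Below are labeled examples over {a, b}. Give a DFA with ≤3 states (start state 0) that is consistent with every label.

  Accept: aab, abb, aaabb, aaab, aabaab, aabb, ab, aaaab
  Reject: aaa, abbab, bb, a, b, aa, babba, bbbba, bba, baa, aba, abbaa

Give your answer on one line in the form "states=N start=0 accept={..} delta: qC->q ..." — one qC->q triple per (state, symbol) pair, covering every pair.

State merging on the prefix tree: take the shortest (then alphabetical) example prefix whose next move is undefined and point that move at state 0, else 1, else 2, ...; a target is out if some Accept/Reject pair would then sit in one state with the same input left (inseparable). If every existing state is out, open a new one.
a: 0a undefined. 0a->0: no, aab/b meet in 0 with "b" left. Open state 1: 0a->1.
b: 0b undefined. 0b->0: ok.
aa: 1a undefined. 1a->0: no, aab/bb meet in 0. 1a->1: ok.
ab: 1b undefined. 1b->0: no, aab/abbab meet in 0. 1b->1: no, aab/aaa meet in 1. Open state 2: 1b->2.
aba: 2a undefined. 2a->0: ok.
abb: 2b undefined. 2b->0: no, aab/abbab meet in 2. 2b->1: no, aab/abbab meet in 2. 2b->2: ok.
All examples now run through 3 states with every (state, symbol) defined. Accept strings end in {2}, Reject strings end in {0,1}; accept={2}.

states=3 start=0 accept={2} delta: 0a->1 0b->0 1a->1 1b->2 2a->0 2b->2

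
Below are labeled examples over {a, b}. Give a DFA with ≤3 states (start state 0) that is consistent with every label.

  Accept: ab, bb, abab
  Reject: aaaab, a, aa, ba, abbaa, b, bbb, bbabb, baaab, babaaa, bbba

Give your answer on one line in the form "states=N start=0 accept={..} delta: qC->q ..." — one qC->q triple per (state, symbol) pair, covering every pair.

states=3 start=0 accept={2} delta: 0a->1 0b->1 1a->0 1b->2 2a->1 2b->0

State merging on the prefix tree: take the shortest (then alphabetical) example prefix whose next move is undefined and point that move at state 0, else 1, else 2, ...; a target is out if some Accept/Reject pair would then sit in one state with the same input left (inseparable). If every existing state is out, open a new one.
a: 0a undefined. 0a->0: no, ab/aaaab meet in 0 with "b" left. Open state 1: 0a->1.
b: 0b undefined. 0b->0: no, bb/b meet in 0. 0b->1: ok.
aa: 1a undefined. 1a->0: ok.
ab: 1b undefined. 1b->0: no, ab/aa meet in 0. 1b->1: no, ab/aaaab meet in 1. Open state 2: 1b->2.
aba: 2a undefined. 2a->0: no, ab/bbabb meet in 2. 2a->1: ok.
abb: 2b undefined. 2b->0: ok.
All examples now run through 3 states with every (state, symbol) defined. Accept strings end in {2}, Reject strings end in {0,1}; accept={2}.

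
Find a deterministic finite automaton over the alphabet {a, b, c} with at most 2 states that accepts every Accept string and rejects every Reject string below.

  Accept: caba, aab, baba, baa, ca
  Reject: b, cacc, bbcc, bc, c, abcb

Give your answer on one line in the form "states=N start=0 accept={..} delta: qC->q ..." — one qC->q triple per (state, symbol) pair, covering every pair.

states=2 start=0 accept={1} delta: 0a->1 0b->0 0c->0 1a->1 1b->1 1c->0

Fold the examples into a partial DFA from state 0: repeatedly fix the first undefined (state, symbol) met by the shortest-then-alphabetical prefix, trying targets in increasing order and rejecting any under which an Accept and a Reject string meet in one state with the same remainder; add a state when all current targets are rejected. Accepting states are where Accept strings end.
a: 0a undefined. 0a->0: no, aab/b meet in 0 with "b" left. Open state 1: 0a->1.
b: 0b undefined. 0b->0: ok.
c: 0c undefined. 0c->0: ok.
aa: 1a undefined. 1a->0: no, aab/b meet in 0. 1a->1: ok.
ab: 1b undefined. 1b->0: no, aab/b meet in 0. 1b->1: ok.
abc: 1c undefined. 1c->0: ok.
All examples now run through 2 states with every (state, symbol) defined. Accept strings end in {1}, Reject strings end in {0}; accept={1}.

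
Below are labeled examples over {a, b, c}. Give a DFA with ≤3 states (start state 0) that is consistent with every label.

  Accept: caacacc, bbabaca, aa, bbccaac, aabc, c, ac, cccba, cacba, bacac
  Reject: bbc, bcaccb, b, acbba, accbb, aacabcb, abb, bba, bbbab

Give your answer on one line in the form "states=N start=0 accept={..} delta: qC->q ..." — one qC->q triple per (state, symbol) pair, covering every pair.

states=3 start=0 accept={0} delta: 0a->0 0b->1 0c->0 1a->0 1b->2 1c->0 2a->1 2b->0 2c->1

State merging on the prefix tree: take the shortest (then alphabetical) example prefix whose next move is undefined and point that move at state 0, else 1, else 2, ...; a target is out if some Accept/Reject pair would then sit in one state with the same input left (inseparable). If every existing state is out, open a new one.
a: 0a undefined. 0a->0: ok.
b: 0b undefined. 0b->0: no, aa/b meet in 0. Open state 1: 0b->1.
c: 0c undefined. 0c->0: ok.
ba: 1a undefined. 1a->0: ok.
bb: 1b undefined. 1b->0: no, caacacc/bbc meet in 0. 1b->1: no, caacacc/acbba meet in 0. Open state 2: 1b->2.
bc: 1c undefined. 1c->0: ok.
bba: 2a undefined. 2a->0: no, caacacc/acbba meet in 0. 2a->1: ok.
bbb: 2b undefined. 2b->0: ok.
bbc: 2c undefined. 2c->0: no, caacacc/bbc meet in 0. 2c->1: ok.
All examples now run through 3 states with every (state, symbol) defined. Accept strings end in {0}, Reject strings end in {1,2}; accept={0}.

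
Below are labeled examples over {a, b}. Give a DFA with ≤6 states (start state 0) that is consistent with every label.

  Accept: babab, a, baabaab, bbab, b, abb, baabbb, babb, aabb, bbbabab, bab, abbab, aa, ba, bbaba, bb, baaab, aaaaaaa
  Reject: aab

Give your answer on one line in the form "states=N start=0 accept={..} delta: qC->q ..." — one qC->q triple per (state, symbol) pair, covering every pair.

Fold the examples into a partial DFA from state 0: repeatedly fix the first undefined (state, symbol) met by the shortest-then-alphabetical prefix, trying targets in increasing order and rejecting any under which an Accept and a Reject string meet in one state with the same remainder; add a state when all current targets are rejected. Accepting states are where Accept strings end.
a: 0a undefined. 0a->0: no, b/aab meet in 0 with "b" left. Open state 1: 0a->1.
b: 0b undefined. 0b->0: ok.
aa: 1a undefined. 1a->0: no, baabaab/aab meet in 0. 1a->1: no, bbab/aab meet in 1 with "b" left. Open state 2: 1a->2.
ab: 1b undefined. 1b->0: ok.
aaa: 2a undefined. 2a->0: ok.
aab: 2b undefined. 2b->0: no, babab/aab meet in 0. 2b->1: no, a/aab meet in 1. 2b->2: no, baabbb/aab meet in 2. Open state 3: 2b->3.
aabb: 3b undefined. 3b->0: ok.
baaba: 3a undefined. 3a->0: ok.
All examples now run through 4 states with every (state, symbol) defined. Accept strings end in {0,1,2}, Reject strings end in {3}; accept={0,1,2}.

states=4 start=0 accept={0,1,2} delta: 0a->1 0b->0 1a->2 1b->0 2a->0 2b->3 3a->0 3b->0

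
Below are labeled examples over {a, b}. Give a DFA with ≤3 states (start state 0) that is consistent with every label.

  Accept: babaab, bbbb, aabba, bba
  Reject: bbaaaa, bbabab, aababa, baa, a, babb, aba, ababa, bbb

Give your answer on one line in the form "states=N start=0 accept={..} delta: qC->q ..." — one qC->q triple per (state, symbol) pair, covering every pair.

Fold the examples into a partial DFA from state 0: repeatedly fix the first undefined (state, symbol) met by the shortest-then-alphabetical prefix, trying targets in increasing order and rejecting any under which an Accept and a Reject string meet in one state with the same remainder; add a state when all current targets are rejected. Accepting states are where Accept strings end.
a: 0a undefined. 0a->0: ok.
b: 0b undefined. 0b->0: no, babaab/bbaaaa meet in 0. Open state 1: 0b->1.
ba: 1a undefined. 1a->0: ok.
bb: 1b undefined. 1b->0: no, babaab/bbabab meet in 1. 1b->1: no, babaab/bbabab meet in 1. Open state 2: 1b->2.
bba: 2a undefined. 2a->0: no, babaab/bbabab meet in 1. 2a->1: ok.
bbb: 2b undefined. 2b->0: ok.
All examples now run through 3 states with every (state, symbol) defined. Accept strings end in {1}, Reject strings end in {0,2}; accept={1}.

states=3 start=0 accept={1} delta: 0a->0 0b->1 1a->0 1b->2 2a->1 2b->0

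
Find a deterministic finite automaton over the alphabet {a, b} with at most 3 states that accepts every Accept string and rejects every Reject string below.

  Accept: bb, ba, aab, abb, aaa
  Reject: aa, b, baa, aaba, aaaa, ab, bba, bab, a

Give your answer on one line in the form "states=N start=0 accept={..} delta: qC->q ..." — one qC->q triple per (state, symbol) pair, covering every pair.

states=3 start=0 accept={0} delta: 0a->1 0b->2 1a->2 1b->2 2a->0 2b->0

Fold the examples into a partial DFA from state 0: repeatedly fix the first undefined (state, symbol) met by the shortest-then-alphabetical prefix, trying targets in increasing order and rejecting any under which an Accept and a Reject string meet in one state with the same remainder; add a state when all current targets are rejected. Accepting states are where Accept strings end.
a: 0a undefined. 0a->0: no, ba/aaba meet in 0 with "ba" left. Open state 1: 0a->1.
b: 0b undefined. 0b->0: no, bb/b meet in 0. 0b->1: no, bb/ab meet in 1 with "b" left. Open state 2: 0b->2.
aa: 1a undefined. 1a->0: no, ba/aaba meet in 2 with "a" left. 1a->1: no, aab/ab meet in 1 with "b" left. 1a->2: ok.
ab: 1b undefined. 1b->0: no, abb/aa meet in 2. 1b->1: no, abb/ab meet in 1. 1b->2: ok.
ba: 2a undefined. 2a->0: ok.
bb: 2b undefined. 2b->0: ok.
All examples now run through 3 states with every (state, symbol) defined. Accept strings end in {0}, Reject strings end in {1,2}; accept={0}.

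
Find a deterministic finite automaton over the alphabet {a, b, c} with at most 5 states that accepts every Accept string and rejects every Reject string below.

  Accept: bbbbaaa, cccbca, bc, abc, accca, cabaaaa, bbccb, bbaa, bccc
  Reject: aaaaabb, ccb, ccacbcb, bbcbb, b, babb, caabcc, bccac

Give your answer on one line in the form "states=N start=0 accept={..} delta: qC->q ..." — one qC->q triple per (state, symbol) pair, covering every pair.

Grow the machine one transition at a time. Run the examples from 0; the earliest place one falls off (shortest prefix, ties alphabetical) gets sent to the lowest-numbered state that keeps every Accept/Reject pair distinguishable — a pair clashes when both reach the same state with identical unread suffix — and to a fresh state only if none does.
a: 0a undefined. 0a->0: ok.
b: 0b undefined. 0b->0: no, bbbbaaa/aaaaabb meet in 0. Open state 1: 0b->1.
c: 0c undefined. 0c->0: ok.
ba: 1a undefined. 1a->0: ok.
bb: 1b undefined. 1b->0: no, bbbbaaa/aaaaabb meet in 0. 1b->1: ok.
bc: 1c undefined. 1c->0: no, bbbbaaa/caabcc meet in 0. 1c->1: no, bbbbaaa/bccac meet in 0. Open state 2: 1c->2.
bcc: 2c undefined. 2c->0: no, bbbbaaa/caabcc meet in 0. 2c->1: no, bbbbaaa/bccac meet in 0. 2c->2: no, bc/caabcc meet in 2. Open state 3: 2c->3.
bbcb: 2b undefined. 2b->0: no, bbbbaaa/ccacbcb meet in 0. 2b->1: ok.
bcca: 3a undefined. 3a->0: no, bbbbaaa/bccac meet in 0. 3a->1: no, bc/bccac meet in 2. 3a->2: ok.
bccc: 3c undefined. 3c->0: ok.
bbccb: 3b undefined. 3b->0: ok.
cccbca: 2a undefined. 2a->0: ok.
All examples now run through 4 states with every (state, symbol) defined. Accept strings end in {0,2}, Reject strings end in {1,3}; accept={0,2}.

states=4 start=0 accept={0,2} delta: 0a->0 0b->1 0c->0 1a->0 1b->1 1c->2 2a->0 2b->1 2c->3 3a->2 3b->0 3c->0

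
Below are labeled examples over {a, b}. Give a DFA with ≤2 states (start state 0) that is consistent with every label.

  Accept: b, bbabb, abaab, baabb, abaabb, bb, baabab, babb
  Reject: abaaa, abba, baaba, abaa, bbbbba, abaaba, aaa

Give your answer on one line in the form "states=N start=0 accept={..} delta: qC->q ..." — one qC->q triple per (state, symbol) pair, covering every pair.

states=2 start=0 accept={1} delta: 0a->0 0b->1 1a->0 1b->1

State merging on the prefix tree: take the shortest (then alphabetical) example prefix whose next move is undefined and point that move at state 0, else 1, else 2, ...; a target is out if some Accept/Reject pair would then sit in one state with the same input left (inseparable). If every existing state is out, open a new one.
a: 0a undefined. 0a->0: ok.
b: 0b undefined. 0b->0: no, b/abaaa meet in 0. Open state 1: 0b->1.
ba: 1a undefined. 1a->0: ok.
bb: 1b undefined. 1b->0: no, bbabb/abaaa meet in 0. 1b->1: ok.
All examples now run through 2 states with every (state, symbol) defined. Accept strings end in {1}, Reject strings end in {0}; accept={1}.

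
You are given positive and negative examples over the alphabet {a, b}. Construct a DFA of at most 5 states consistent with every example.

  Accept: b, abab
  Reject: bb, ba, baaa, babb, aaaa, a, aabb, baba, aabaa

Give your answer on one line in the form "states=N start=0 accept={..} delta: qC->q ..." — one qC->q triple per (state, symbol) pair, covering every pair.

Fold the examples into a partial DFA from state 0: repeatedly fix the first undefined (state, symbol) met by the shortest-then-alphabetical prefix, trying targets in increasing order and rejecting any under which an Accept and a Reject string meet in one state with the same remainder; add a state when all current targets are rejected. Accepting states are where Accept strings end.
a: 0a undefined. 0a->0: ok.
b: 0b undefined. 0b->0: no, b/bb meet in 0. Open state 1: 0b->1.
ba: 1a undefined. 1a->0: ok.
bb: 1b undefined. 1b->0: ok.
All examples now run through 2 states with every (state, symbol) defined. Accept strings end in {1}, Reject strings end in {0}; accept={1}.

states=2 start=0 accept={1} delta: 0a->0 0b->1 1a->0 1b->0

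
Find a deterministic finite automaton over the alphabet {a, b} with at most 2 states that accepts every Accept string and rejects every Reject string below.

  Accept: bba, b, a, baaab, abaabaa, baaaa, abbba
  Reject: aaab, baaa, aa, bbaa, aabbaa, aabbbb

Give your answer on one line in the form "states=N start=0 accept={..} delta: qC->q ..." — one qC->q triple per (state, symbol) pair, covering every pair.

Grow the machine one transition at a time. Run the examples from 0; the earliest place one falls off (shortest prefix, ties alphabetical) gets sent to the lowest-numbered state that keeps every Accept/Reject pair distinguishable — a pair clashes when both reach the same state with identical unread suffix — and to a fresh state only if none does.
a: 0a undefined. 0a->0: no, b/aaab meet in 0 with "b" left. Open state 1: 0a->1.
b: 0b undefined. 0b->0: no, baaab/aaab meet in 1 with "aab" left. 0b->1: ok.
aa: 1a undefined. 1a->0: ok.
ab: 1b undefined. 1b->0: ok.
All examples now run through 2 states with every (state, symbol) defined. Accept strings end in {1}, Reject strings end in {0}; accept={1}.

states=2 start=0 accept={1} delta: 0a->1 0b->1 1a->0 1b->0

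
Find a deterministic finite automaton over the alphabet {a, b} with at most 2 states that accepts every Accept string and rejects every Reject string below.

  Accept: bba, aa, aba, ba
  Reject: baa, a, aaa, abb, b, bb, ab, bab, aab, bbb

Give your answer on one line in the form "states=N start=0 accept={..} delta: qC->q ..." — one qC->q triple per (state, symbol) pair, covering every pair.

states=2 start=0 accept={0} delta: 0a->1 0b->1 1a->0 1b->1

State merging on the prefix tree: take the shortest (then alphabetical) example prefix whose next move is undefined and point that move at state 0, else 1, else 2, ...; a target is out if some Accept/Reject pair would then sit in one state with the same input left (inseparable). If every existing state is out, open a new one.
a: 0a undefined. 0a->0: no, aa/a meet in 0. Open state 1: 0a->1.
b: 0b undefined. 0b->0: no, bba/a meet in 1. 0b->1: ok.
aa: 1a undefined. 1a->0: ok.
ab: 1b undefined. 1b->0: no, bba/baa meet in 1. 1b->1: ok.
All examples now run through 2 states with every (state, symbol) defined. Accept strings end in {0}, Reject strings end in {1}; accept={0}.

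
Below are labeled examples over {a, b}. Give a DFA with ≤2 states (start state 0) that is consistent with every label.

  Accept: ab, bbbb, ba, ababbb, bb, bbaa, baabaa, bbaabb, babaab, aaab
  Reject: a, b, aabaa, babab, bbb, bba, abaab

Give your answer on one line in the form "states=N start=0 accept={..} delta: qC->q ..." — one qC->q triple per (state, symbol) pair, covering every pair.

Fold the examples into a partial DFA from state 0: repeatedly fix the first undefined (state, symbol) met by the shortest-then-alphabetical prefix, trying targets in increasing order and rejecting any under which an Accept and a Reject string meet in one state with the same remainder; add a state when all current targets are rejected. Accepting states are where Accept strings end.
a: 0a undefined. 0a->0: no, ab/b meet in 0 with "b" left. Open state 1: 0a->1.
b: 0b undefined. 0b->0: no, bbbb/b meet in 0. 0b->1: ok.
aa: 1a undefined. 1a->0: ok.
ab: 1b undefined. 1b->0: ok.
All examples now run through 2 states with every (state, symbol) defined. Accept strings end in {0}, Reject strings end in {1}; accept={0}.

states=2 start=0 accept={0} delta: 0a->1 0b->1 1a->0 1b->0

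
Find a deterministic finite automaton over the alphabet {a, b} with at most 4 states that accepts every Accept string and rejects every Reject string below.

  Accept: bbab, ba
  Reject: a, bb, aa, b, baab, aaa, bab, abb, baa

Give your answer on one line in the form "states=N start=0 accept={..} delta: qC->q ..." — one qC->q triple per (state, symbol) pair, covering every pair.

Grow the machine one transition at a time. Run the examples from 0; the earliest place one falls off (shortest prefix, ties alphabetical) gets sent to the lowest-numbered state that keeps every Accept/Reject pair distinguishable — a pair clashes when both reach the same state with identical unread suffix — and to a fresh state only if none does.
a: 0a undefined. 0a->0: ok.
b: 0b undefined. 0b->0: no, bbab/a meet in 0. Open state 1: 0b->1.
ba: 1a undefined. 1a->0: no, ba/a meet in 0. 1a->1: no, ba/b meet in 1. Open state 2: 1a->2.
bb: 1b undefined. 1b->0: no, bbab/b meet in 1. 1b->1: no, bbab/bab meet in 2 with "b" left. 1b->2: no, bbab/baab meet in 2 with "ab" left. Open state 3: 1b->3.
baa: 2a undefined. 2a->0: ok.
bab: 2b undefined. 2b->0: ok.
bba: 3a undefined. 3a->0: no, bbab/b meet in 1. 3a->1: no, bbab/bb meet in 3. 3a->2: no, bbab/a meet in 0. 3a->3: ok.
bbab: 3b undefined. 3b->0: no, bbab/a meet in 0. 3b->1: no, bbab/b meet in 1. 3b->2: ok.
All examples now run through 4 states with every (state, symbol) defined. Accept strings end in {2}, Reject strings end in {0,1,3}; accept={2}.

states=4 start=0 accept={2} delta: 0a->0 0b->1 1a->2 1b->3 2a->0 2b->0 3a->3 3b->2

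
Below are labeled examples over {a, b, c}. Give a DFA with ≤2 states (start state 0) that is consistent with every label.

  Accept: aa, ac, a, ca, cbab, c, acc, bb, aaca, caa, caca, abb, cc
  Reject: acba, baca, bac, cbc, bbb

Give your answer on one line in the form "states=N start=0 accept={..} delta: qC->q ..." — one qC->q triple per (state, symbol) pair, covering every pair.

states=2 start=0 accept={0} delta: 0a->0 0b->1 0c->0 1a->1 1b->0 1c->1

Fold the examples into a partial DFA from state 0: repeatedly fix the first undefined (state, symbol) met by the shortest-then-alphabetical prefix, trying targets in increasing order and rejecting any under which an Accept and a Reject string meet in one state with the same remainder; add a state when all current targets are rejected. Accepting states are where Accept strings end.
a: 0a undefined. 0a->0: ok.
b: 0b undefined. 0b->0: no, aa/bbb meet in 0. Open state 1: 0b->1.
c: 0c undefined. 0c->0: ok.
ba: 1a undefined. 1a->0: no, aa/acba meet in 0. 1a->1: ok.
bb: 1b undefined. 1b->0: ok.
bac: 1c undefined. 1c->0: no, aa/baca meet in 0. 1c->1: ok.
All examples now run through 2 states with every (state, symbol) defined. Accept strings end in {0}, Reject strings end in {1}; accept={0}.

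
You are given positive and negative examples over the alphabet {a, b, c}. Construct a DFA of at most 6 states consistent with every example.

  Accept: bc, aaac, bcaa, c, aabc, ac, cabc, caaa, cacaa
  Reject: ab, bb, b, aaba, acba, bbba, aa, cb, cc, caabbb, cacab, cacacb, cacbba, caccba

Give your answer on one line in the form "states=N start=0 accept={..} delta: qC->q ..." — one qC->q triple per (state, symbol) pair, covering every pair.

State merging on the prefix tree: take the shortest (then alphabetical) example prefix whose next move is undefined and point that move at state 0, else 1, else 2, ...; a target is out if some Accept/Reject pair would then sit in one state with the same input left (inseparable). If every existing state is out, open a new one.
a: 0a undefined. 0a->0: ok.
b: 0b undefined. 0b->0: ok.
c: 0c undefined. 0c->0: no, bc/ab meet in 0. Open state 1: 0c->1.
ca: 1a undefined. 1a->0: no, bcaa/ab meet in 0. 1a->1: ok.
cb: 1b undefined. 1b->0: ok.
cc: 1c undefined. 1c->0: no, cacaa/ab meet in 0. 1c->1: no, bc/cc meet in 1. Open state 2: 1c->2.
caca: 2a undefined. 2a->0: no, cacaa/ab meet in 0. 2a->1: ok.
cacb: 2b undefined. 2b->0: ok.
cacc: 2c undefined. 2c->0: ok.
All examples now run through 3 states with every (state, symbol) defined. Accept strings end in {1}, Reject strings end in {0,2}; accept={1}.

states=3 start=0 accept={1} delta: 0a->0 0b->0 0c->1 1a->1 1b->0 1c->2 2a->1 2b->0 2c->0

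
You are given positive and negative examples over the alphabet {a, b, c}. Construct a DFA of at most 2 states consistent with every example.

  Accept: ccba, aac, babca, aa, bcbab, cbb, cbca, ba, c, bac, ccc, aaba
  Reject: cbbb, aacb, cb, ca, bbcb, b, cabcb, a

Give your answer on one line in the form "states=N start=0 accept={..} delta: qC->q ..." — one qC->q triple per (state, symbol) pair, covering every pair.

State merging on the prefix tree: take the shortest (then alphabetical) example prefix whose next move is undefined and point that move at state 0, else 1, else 2, ...; a target is out if some Accept/Reject pair would then sit in one state with the same input left (inseparable). If every existing state is out, open a new one.
a: 0a undefined. 0a->0: no, aa/a meet in 0. Open state 1: 0a->1.
b: 0b undefined. 0b->0: no, ba/a meet in 1. 0b->1: ok.
c: 0c undefined. 0c->0: ok.
aa: 1a undefined. 1a->0: ok.
bb: 1b undefined. 1b->0: ok.
bc: 1c undefined. 1c->0: no, babca/cbbb meet in 1. 1c->1: ok.
All examples now run through 2 states with every (state, symbol) defined. Accept strings end in {0}, Reject strings end in {1}; accept={0}.

states=2 start=0 accept={0} delta: 0a->1 0b->1 0c->0 1a->0 1b->0 1c->1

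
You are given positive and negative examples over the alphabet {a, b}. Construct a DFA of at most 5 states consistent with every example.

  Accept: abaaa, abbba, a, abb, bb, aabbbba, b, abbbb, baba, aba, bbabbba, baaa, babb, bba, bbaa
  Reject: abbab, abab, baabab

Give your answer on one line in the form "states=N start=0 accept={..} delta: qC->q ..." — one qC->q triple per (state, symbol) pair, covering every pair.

states=4 start=0 accept={0,1,2} delta: 0a->0 0b->1 1a->2 1b->1 2a->0 2b->3 3a->0 3b->0

Fold the examples into a partial DFA from state 0: repeatedly fix the first undefined (state, symbol) met by the shortest-then-alphabetical prefix, trying targets in increasing order and rejecting any under which an Accept and a Reject string meet in one state with the same remainder; add a state when all current targets are rejected. Accepting states are where Accept strings end.
a: 0a undefined. 0a->0: ok.
b: 0b undefined. 0b->0: no, abaaa/abbab meet in 0. Open state 1: 0b->1.
ba: 1a undefined. 1a->0: no, b/abab meet in 1. 1a->1: no, abb/abab meet in 1 with "b" left. Open state 2: 1a->2.
bb: 1b undefined. 1b->0: no, b/abbab meet in 1. 1b->1: ok.
baa: 2a undefined. 2a->0: ok.
bab: 2b undefined. 2b->0: no, abaaa/abbab meet in 0. 2b->1: no, abb/abbab meet in 1. 2b->2: no, abbba/abbab meet in 2. Open state 3: 2b->3.
baba: 3a undefined. 3a->0: ok.
babb: 3b undefined. 3b->0: ok.
All examples now run through 4 states with every (state, symbol) defined. Accept strings end in {0,1,2}, Reject strings end in {3}; accept={0,1,2}.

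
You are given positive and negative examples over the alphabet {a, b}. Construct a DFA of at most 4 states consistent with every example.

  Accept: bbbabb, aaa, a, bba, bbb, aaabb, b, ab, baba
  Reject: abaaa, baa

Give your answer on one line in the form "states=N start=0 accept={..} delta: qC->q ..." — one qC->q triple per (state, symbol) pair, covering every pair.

Fold the examples into a partial DFA from state 0: repeatedly fix the first undefined (state, symbol) met by the shortest-then-alphabetical prefix, trying targets in increasing order and rejecting any under which an Accept and a Reject string meet in one state with the same remainder; add a state when all current targets are rejected. Accepting states are where Accept strings end.
a: 0a undefined. 0a->0: ok.
b: 0b undefined. 0b->0: no, bbbabb/abaaa meet in 0. Open state 1: 0b->1.
ba: 1a undefined. 1a->0: no, aaa/abaaa meet in 0. 1a->1: no, b/abaaa meet in 1. Open state 2: 1a->2.
bb: 1b undefined. 1b->0: ok.
baa: 2a undefined. 2a->0: no, aaa/abaaa meet in 0. 2a->1: no, bbb/baa meet in 1. 2a->2: ok.
bab: 2b undefined. 2b->0: ok.
All examples now run through 3 states with every (state, symbol) defined. Accept strings end in {0,1}, Reject strings end in {2}; accept={0,1}.

states=3 start=0 accept={0,1} delta: 0a->0 0b->1 1a->2 1b->0 2a->2 2b->0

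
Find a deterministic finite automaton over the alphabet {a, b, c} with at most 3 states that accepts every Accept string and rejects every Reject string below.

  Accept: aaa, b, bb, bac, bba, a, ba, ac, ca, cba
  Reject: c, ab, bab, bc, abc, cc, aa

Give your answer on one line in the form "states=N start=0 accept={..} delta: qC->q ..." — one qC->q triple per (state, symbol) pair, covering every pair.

Fold the examples into a partial DFA from state 0: repeatedly fix the first undefined (state, symbol) met by the shortest-then-alphabetical prefix, trying targets in increasing order and rejecting any under which an Accept and a Reject string meet in one state with the same remainder; add a state when all current targets are rejected. Accepting states are where Accept strings end.
a: 0a undefined. 0a->0: no, aaa/aa meet in 0. Open state 1: 0a->1.
b: 0b undefined. 0b->0: ok.
c: 0c undefined. 0c->0: no, b/c meet in 0. 0c->1: no, bac/cc meet in 1 with "c" left. Open state 2: 0c->2.
aa: 1a undefined. 1a->0: no, b/aa meet in 0. 1a->1: no, aaa/aa meet in 1. 1a->2: ok.
ab: 1b undefined. 1b->0: no, b/ab meet in 0. 1b->1: no, bac/abc meet in 1 with "c" left. 1b->2: ok.
ac: 1c undefined. 1c->0: ok.
ca: 2a undefined. 2a->0: ok.
cb: 2b undefined. 2b->0: ok.
cc: 2c undefined. 2c->0: no, aaa/abc meet in 0. 2c->1: no, bba/abc meet in 1. 2c->2: ok.
All examples now run through 3 states with every (state, symbol) defined. Accept strings end in {0,1}, Reject strings end in {2}; accept={0,1}.

states=3 start=0 accept={0,1} delta: 0a->1 0b->0 0c->2 1a->2 1b->2 1c->0 2a->0 2b->0 2c->2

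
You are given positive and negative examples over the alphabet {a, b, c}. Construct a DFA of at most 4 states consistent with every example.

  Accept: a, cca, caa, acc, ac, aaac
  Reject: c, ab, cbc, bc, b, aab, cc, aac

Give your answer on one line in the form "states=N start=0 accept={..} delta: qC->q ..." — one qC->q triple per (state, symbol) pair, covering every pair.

states=3 start=0 accept={1,2} delta: 0a->1 0b->0 0c->0 1a->2 1b->0 1c->1 2a->1 2b->0 2c->0

State merging on the prefix tree: take the shortest (then alphabetical) example prefix whose next move is undefined and point that move at state 0, else 1, else 2, ...; a target is out if some Accept/Reject pair would then sit in one state with the same input left (inseparable). If every existing state is out, open a new one.
a: 0a undefined. 0a->0: no, acc/cc meet in 0 with "cc" left. Open state 1: 0a->1.
b: 0b undefined. 0b->0: ok.
c: 0c undefined. 0c->0: ok.
aa: 1a undefined. 1a->0: no, caa/c meet in 0. 1a->1: no, ac/aac meet in 1 with "c" left. Open state 2: 1a->2.
ab: 1b undefined. 1b->0: ok.
ac: 1c undefined. 1c->0: no, acc/c meet in 0. 1c->1: ok.
aaa: 2a undefined. 2a->0: no, aaac/c meet in 0. 2a->1: ok.
aab: 2b undefined. 2b->0: ok.
aac: 2c undefined. 2c->0: ok.
All examples now run through 3 states with every (state, symbol) defined. Accept strings end in {1,2}, Reject strings end in {0}; accept={1,2}.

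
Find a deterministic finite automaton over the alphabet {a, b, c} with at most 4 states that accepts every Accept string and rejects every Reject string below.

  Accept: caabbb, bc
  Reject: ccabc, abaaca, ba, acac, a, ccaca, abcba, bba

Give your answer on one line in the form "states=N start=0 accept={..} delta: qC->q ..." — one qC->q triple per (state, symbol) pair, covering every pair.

Fold the examples into a partial DFA from state 0: repeatedly fix the first undefined (state, symbol) met by the shortest-then-alphabetical prefix, trying targets in increasing order and rejecting any under which an Accept and a Reject string meet in one state with the same remainder; add a state when all current targets are rejected. Accepting states are where Accept strings end.
a: 0a undefined. 0a->0: ok.
b: 0b undefined. 0b->0: ok.
c: 0c undefined. 0c->0: no, caabbb/ccabc meet in 0. Open state 1: 0c->1.
ca: 1a undefined. 1a->0: no, caabbb/abaaca meet in 0. 1a->1: no, bc/abaaca meet in 1. Open state 2: 1a->2.
cc: 1c undefined. 1c->0: no, bc/ccabc meet in 1. 1c->1: ok.
caa: 2a undefined. 2a->0: no, caabbb/ba meet in 0. 2a->1: ok.
abcb: 1b undefined. 1b->0: no, caabbb/ba meet in 0. 1b->1: ok.
acac: 2c undefined. 2c->0: ok.
ccab: 2b undefined. 2b->0: no, caabbb/ccabc meet in 1. 2b->1: no, caabbb/ccabc meet in 1. 2b->2: ok.
All examples now run through 3 states with every (state, symbol) defined. Accept strings end in {1}, Reject strings end in {0,2}; accept={1}.

states=3 start=0 accept={1} delta: 0a->0 0b->0 0c->1 1a->2 1b->1 1c->1 2a->1 2b->2 2c->0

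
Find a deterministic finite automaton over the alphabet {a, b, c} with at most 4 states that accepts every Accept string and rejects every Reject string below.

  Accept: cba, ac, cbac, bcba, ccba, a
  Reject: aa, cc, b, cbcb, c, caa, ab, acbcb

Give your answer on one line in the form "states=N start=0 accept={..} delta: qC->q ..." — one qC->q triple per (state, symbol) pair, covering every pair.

states=2 start=0 accept={1} delta: 0a->1 0b->0 0c->0 1a->0 1b->0 1c->1

Grow the machine one transition at a time. Run the examples from 0; the earliest place one falls off (shortest prefix, ties alphabetical) gets sent to the lowest-numbered state that keeps every Accept/Reject pair distinguishable — a pair clashes when both reach the same state with identical unread suffix — and to a fresh state only if none does.
a: 0a undefined. 0a->0: no, ac/c meet in 0 with "c" left. Open state 1: 0a->1.
b: 0b undefined. 0b->0: ok.
c: 0c undefined. 0c->0: ok.
aa: 1a undefined. 1a->0: ok.
ab: 1b undefined. 1b->0: ok.
ac: 1c undefined. 1c->0: no, ac/aa meet in 0. 1c->1: ok.
All examples now run through 2 states with every (state, symbol) defined. Accept strings end in {1}, Reject strings end in {0}; accept={1}.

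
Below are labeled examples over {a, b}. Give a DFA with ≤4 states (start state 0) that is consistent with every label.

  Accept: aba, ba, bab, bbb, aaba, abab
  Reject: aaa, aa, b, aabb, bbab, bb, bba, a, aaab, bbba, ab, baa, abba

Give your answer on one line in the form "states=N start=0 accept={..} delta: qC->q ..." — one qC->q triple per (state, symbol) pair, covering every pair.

State merging on the prefix tree: take the shortest (then alphabetical) example prefix whose next move is undefined and point that move at state 0, else 1, else 2, ...; a target is out if some Accept/Reject pair would then sit in one state with the same input left (inseparable). If every existing state is out, open a new one.
a: 0a undefined. 0a->0: ok.
b: 0b undefined. 0b->0: no, aba/aaa meet in 0. Open state 1: 0b->1.
ba: 1a undefined. 1a->0: no, aba/aaa meet in 0. 1a->1: no, aba/b meet in 1. Open state 2: 1a->2.
bb: 1b undefined. 1b->0: no, aba/bbba meet in 2. 1b->1: no, aba/bba meet in 2. 1b->2: no, aba/aabb meet in 2. Open state 3: 1b->3.
baa: 2a undefined. 2a->0: ok.
bab: 2b undefined. 2b->0: no, bab/aaa meet in 0. 2b->1: no, bab/b meet in 1. 2b->2: ok.
bba: 3a undefined. 3a->0: ok.
bbb: 3b undefined. 3b->0: no, bbb/aaa meet in 0. 3b->1: no, aba/bbba meet in 2. 3b->2: ok.
All examples now run through 4 states with every (state, symbol) defined. Accept strings end in {2}, Reject strings end in {0,1,3}; accept={2}.

states=4 start=0 accept={2} delta: 0a->0 0b->1 1a->2 1b->3 2a->0 2b->2 3a->0 3b->2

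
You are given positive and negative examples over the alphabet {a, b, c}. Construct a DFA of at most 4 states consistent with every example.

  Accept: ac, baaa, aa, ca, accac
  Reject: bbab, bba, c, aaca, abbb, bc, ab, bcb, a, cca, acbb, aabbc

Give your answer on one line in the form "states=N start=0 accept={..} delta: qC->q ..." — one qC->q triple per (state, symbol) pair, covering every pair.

states=4 start=0 accept={2,3} delta: 0a->1 0b->0 0c->1 1a->2 1b->0 1c->3 2a->2 2b->0 2c->0 3a->0 3b->0 3c->0

State merging on the prefix tree: take the shortest (then alphabetical) example prefix whose next move is undefined and point that move at state 0, else 1, else 2, ...; a target is out if some Accept/Reject pair would then sit in one state with the same input left (inseparable). If every existing state is out, open a new one.
a: 0a undefined. 0a->0: no, ac/c meet in 0 with "c" left. Open state 1: 0a->1.
b: 0b undefined. 0b->0: ok.
c: 0c undefined. 0c->0: no, ca/bba meet in 1. 0c->1: ok.
aa: 1a undefined. 1a->0: no, baaa/bba meet in 1. 1a->1: no, baaa/bba meet in 1. Open state 2: 1a->2.
ab: 1b undefined. 1b->0: ok.
ac: 1c undefined. 1c->0: no, ac/bbab meet in 0. 1c->1: no, ac/bba meet in 1. 1c->2: no, baaa/cca meet in 2 with "a" left. Open state 3: 1c->3.
aab: 2b undefined. 2b->0: ok.
aac: 2c undefined. 2c->0: ok.
acb: 3b undefined. 3b->0: ok.
acc: 3c undefined. 3c->0: ok.
cca: 3a undefined. 3a->0: ok.
baaa: 2a undefined. 2a->0: no, baaa/bbab meet in 0. 2a->1: no, baaa/bba meet in 1. 2a->2: ok.
All examples now run through 4 states with every (state, symbol) defined. Accept strings end in {2,3}, Reject strings end in {0,1}; accept={2,3}.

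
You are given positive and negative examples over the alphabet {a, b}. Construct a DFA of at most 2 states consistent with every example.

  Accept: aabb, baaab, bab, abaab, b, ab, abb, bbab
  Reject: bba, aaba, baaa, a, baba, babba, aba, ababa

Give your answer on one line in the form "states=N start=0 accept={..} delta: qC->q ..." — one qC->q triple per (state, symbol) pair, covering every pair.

states=2 start=0 accept={1} delta: 0a->0 0b->1 1a->0 1b->1

State merging on the prefix tree: take the shortest (then alphabetical) example prefix whose next move is undefined and point that move at state 0, else 1, else 2, ...; a target is out if some Accept/Reject pair would then sit in one state with the same input left (inseparable). If every existing state is out, open a new one.
a: 0a undefined. 0a->0: ok.
b: 0b undefined. 0b->0: no, aabb/bba meet in 0. Open state 1: 0b->1.
ba: 1a undefined. 1a->0: ok.
bb: 1b undefined. 1b->0: no, aabb/bba meet in 0. 1b->1: ok.
All examples now run through 2 states with every (state, symbol) defined. Accept strings end in {1}, Reject strings end in {0}; accept={1}.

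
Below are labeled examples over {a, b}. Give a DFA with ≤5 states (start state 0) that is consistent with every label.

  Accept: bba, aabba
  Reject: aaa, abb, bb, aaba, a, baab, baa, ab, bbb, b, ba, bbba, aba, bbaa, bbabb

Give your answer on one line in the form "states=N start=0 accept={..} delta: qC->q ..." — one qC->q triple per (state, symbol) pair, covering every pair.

states=4 start=0 accept={3} delta: 0a->0 0b->1 1a->0 1b->2 2a->3 2b->0 3a->0 3b->0

State merging on the prefix tree: take the shortest (then alphabetical) example prefix whose next move is undefined and point that move at state 0, else 1, else 2, ...; a target is out if some Accept/Reject pair would then sit in one state with the same input left (inseparable). If every existing state is out, open a new one.
a: 0a undefined. 0a->0: ok.
b: 0b undefined. 0b->0: no, bba/aaa meet in 0. Open state 1: 0b->1.
ba: 1a undefined. 1a->0: ok.
bb: 1b undefined. 1b->0: no, bba/aaa meet in 0. 1b->1: no, bba/aaa meet in 0. Open state 2: 1b->2.
bba: 2a undefined. 2a->0: no, bba/aaa meet in 0. 2a->1: no, bba/baab meet in 1. 2a->2: no, bba/abb meet in 2. Open state 3: 2a->3.
bbb: 2b undefined. 2b->0: ok.
bbaa: 3a undefined. 3a->0: ok.
bbab: 3b undefined. 3b->0: ok.
All examples now run through 4 states with every (state, symbol) defined. Accept strings end in {3}, Reject strings end in {0,1,2}; accept={3}.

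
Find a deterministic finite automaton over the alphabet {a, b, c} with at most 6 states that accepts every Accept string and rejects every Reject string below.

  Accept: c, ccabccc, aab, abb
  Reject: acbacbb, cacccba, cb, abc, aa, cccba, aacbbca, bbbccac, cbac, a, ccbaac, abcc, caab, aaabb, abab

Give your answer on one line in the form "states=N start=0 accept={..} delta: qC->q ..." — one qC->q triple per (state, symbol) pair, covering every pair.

Grow the machine one transition at a time. Run the examples from 0; the earliest place one falls off (shortest prefix, ties alphabetical) gets sent to the lowest-numbered state that keeps every Accept/Reject pair distinguishable — a pair clashes when both reach the same state with identical unread suffix — and to a fresh state only if none does.
a: 0a undefined. 0a->0: no, abb/aaabb meet in 0 with "bb" left. Open state 1: 0a->1.
b: 0b undefined. 0b->0: ok.
c: 0c undefined. 0c->0: no, c/cb meet in 0. 0c->1: no, c/a meet in 1. Open state 2: 0c->2.
aa: 1a undefined. 1a->0: no, aab/aa meet in 0. 1a->1: no, abb/aaabb meet in 1 with "bb" left. 1a->2: no, c/aa meet in 2. Open state 3: 1a->3.
ab: 1b undefined. 1b->0: no, c/abc meet in 2. 1b->1: no, aab/abab meet in 3 with "b" left. 1b->2: no, abb/cb meet in 2 with "b" left. 1b->3: ok.
ac: 1c undefined. 1c->0: ok.
ca: 2a undefined. 2a->0: ok.
cb: 2b undefined. 2b->0: ok.
cc: 2c undefined. 2c->0: ok.
aaa: 3a undefined. 3a->0: ok.
aab: 3b undefined. 3b->0: no, aab/acbacbb meet in 0. 3b->1: no, aab/cacccba meet in 1. 3b->2: ok.
aac: 3c undefined. 3c->0: no, c/abcc meet in 2. 3c->1: ok.
All examples now run through 4 states with every (state, symbol) defined. Accept strings end in {2}, Reject strings end in {0,1,3}; accept={2}.

states=4 start=0 accept={2} delta: 0a->1 0b->0 0c->2 1a->3 1b->3 1c->0 2a->0 2b->0 2c->0 3a->0 3b->2 3c->1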